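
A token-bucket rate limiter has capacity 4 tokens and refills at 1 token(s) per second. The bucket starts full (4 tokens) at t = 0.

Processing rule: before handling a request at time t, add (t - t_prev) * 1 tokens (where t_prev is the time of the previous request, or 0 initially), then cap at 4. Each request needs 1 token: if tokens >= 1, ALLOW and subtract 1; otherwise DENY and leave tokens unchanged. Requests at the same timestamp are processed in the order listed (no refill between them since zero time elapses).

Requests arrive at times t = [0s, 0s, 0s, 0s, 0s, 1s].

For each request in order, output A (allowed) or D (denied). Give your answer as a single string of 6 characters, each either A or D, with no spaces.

Simulating step by step:
  req#1 t=0s: ALLOW
  req#2 t=0s: ALLOW
  req#3 t=0s: ALLOW
  req#4 t=0s: ALLOW
  req#5 t=0s: DENY
  req#6 t=1s: ALLOW

Answer: AAAADA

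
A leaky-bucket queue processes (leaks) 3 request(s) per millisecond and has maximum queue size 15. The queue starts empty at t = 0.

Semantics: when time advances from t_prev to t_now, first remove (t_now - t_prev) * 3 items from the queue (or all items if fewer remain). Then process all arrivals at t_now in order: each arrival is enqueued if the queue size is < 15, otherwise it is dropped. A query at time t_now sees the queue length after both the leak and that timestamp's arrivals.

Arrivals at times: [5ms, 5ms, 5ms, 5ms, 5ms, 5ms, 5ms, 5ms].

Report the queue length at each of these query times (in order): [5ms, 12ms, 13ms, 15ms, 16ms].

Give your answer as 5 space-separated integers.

Answer: 8 0 0 0 0

Derivation:
Queue lengths at query times:
  query t=5ms: backlog = 8
  query t=12ms: backlog = 0
  query t=13ms: backlog = 0
  query t=15ms: backlog = 0
  query t=16ms: backlog = 0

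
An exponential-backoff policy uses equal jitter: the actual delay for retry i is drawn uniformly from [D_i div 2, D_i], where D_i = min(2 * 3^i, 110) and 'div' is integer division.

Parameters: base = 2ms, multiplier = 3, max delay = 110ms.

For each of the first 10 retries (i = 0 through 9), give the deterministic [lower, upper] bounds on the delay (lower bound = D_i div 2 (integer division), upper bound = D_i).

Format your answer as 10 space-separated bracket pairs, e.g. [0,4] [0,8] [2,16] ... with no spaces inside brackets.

Answer: [1,2] [3,6] [9,18] [27,54] [55,110] [55,110] [55,110] [55,110] [55,110] [55,110]

Derivation:
Computing bounds per retry:
  i=0: D_i=min(2*3^0,110)=2, bounds=[1,2]
  i=1: D_i=min(2*3^1,110)=6, bounds=[3,6]
  i=2: D_i=min(2*3^2,110)=18, bounds=[9,18]
  i=3: D_i=min(2*3^3,110)=54, bounds=[27,54]
  i=4: D_i=min(2*3^4,110)=110, bounds=[55,110]
  i=5: D_i=min(2*3^5,110)=110, bounds=[55,110]
  i=6: D_i=min(2*3^6,110)=110, bounds=[55,110]
  i=7: D_i=min(2*3^7,110)=110, bounds=[55,110]
  i=8: D_i=min(2*3^8,110)=110, bounds=[55,110]
  i=9: D_i=min(2*3^9,110)=110, bounds=[55,110]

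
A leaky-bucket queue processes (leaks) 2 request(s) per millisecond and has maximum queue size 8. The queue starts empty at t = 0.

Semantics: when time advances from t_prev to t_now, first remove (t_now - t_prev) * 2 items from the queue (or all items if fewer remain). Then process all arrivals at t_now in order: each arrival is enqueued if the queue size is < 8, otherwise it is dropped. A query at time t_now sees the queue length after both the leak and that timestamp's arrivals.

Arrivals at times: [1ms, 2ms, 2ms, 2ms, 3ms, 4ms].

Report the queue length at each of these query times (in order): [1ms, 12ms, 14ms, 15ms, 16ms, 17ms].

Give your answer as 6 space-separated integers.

Answer: 1 0 0 0 0 0

Derivation:
Queue lengths at query times:
  query t=1ms: backlog = 1
  query t=12ms: backlog = 0
  query t=14ms: backlog = 0
  query t=15ms: backlog = 0
  query t=16ms: backlog = 0
  query t=17ms: backlog = 0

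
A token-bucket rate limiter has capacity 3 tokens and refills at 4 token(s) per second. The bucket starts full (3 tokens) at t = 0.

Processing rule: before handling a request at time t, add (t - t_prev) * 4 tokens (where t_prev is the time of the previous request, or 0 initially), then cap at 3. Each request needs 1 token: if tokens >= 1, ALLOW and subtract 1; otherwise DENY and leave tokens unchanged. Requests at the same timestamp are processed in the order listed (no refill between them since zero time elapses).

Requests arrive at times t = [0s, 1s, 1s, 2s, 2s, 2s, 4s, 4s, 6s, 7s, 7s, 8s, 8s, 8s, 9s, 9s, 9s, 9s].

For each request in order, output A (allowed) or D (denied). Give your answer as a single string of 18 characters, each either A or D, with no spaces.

Answer: AAAAAAAAAAAAAAAAAD

Derivation:
Simulating step by step:
  req#1 t=0s: ALLOW
  req#2 t=1s: ALLOW
  req#3 t=1s: ALLOW
  req#4 t=2s: ALLOW
  req#5 t=2s: ALLOW
  req#6 t=2s: ALLOW
  req#7 t=4s: ALLOW
  req#8 t=4s: ALLOW
  req#9 t=6s: ALLOW
  req#10 t=7s: ALLOW
  req#11 t=7s: ALLOW
  req#12 t=8s: ALLOW
  req#13 t=8s: ALLOW
  req#14 t=8s: ALLOW
  req#15 t=9s: ALLOW
  req#16 t=9s: ALLOW
  req#17 t=9s: ALLOW
  req#18 t=9s: DENY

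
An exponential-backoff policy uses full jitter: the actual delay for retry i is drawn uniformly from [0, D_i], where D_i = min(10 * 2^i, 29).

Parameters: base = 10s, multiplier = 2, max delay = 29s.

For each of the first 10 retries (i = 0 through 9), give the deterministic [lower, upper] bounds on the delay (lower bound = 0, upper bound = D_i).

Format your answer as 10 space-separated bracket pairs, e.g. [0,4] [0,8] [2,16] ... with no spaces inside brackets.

Answer: [0,10] [0,20] [0,29] [0,29] [0,29] [0,29] [0,29] [0,29] [0,29] [0,29]

Derivation:
Computing bounds per retry:
  i=0: D_i=min(10*2^0,29)=10, bounds=[0,10]
  i=1: D_i=min(10*2^1,29)=20, bounds=[0,20]
  i=2: D_i=min(10*2^2,29)=29, bounds=[0,29]
  i=3: D_i=min(10*2^3,29)=29, bounds=[0,29]
  i=4: D_i=min(10*2^4,29)=29, bounds=[0,29]
  i=5: D_i=min(10*2^5,29)=29, bounds=[0,29]
  i=6: D_i=min(10*2^6,29)=29, bounds=[0,29]
  i=7: D_i=min(10*2^7,29)=29, bounds=[0,29]
  i=8: D_i=min(10*2^8,29)=29, bounds=[0,29]
  i=9: D_i=min(10*2^9,29)=29, bounds=[0,29]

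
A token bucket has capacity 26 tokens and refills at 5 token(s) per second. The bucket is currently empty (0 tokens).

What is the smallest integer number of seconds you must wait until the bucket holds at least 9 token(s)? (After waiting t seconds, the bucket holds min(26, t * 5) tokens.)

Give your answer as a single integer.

Answer: 2

Derivation:
Need t * 5 >= 9, so t >= 9/5.
Smallest integer t = ceil(9/5) = 2.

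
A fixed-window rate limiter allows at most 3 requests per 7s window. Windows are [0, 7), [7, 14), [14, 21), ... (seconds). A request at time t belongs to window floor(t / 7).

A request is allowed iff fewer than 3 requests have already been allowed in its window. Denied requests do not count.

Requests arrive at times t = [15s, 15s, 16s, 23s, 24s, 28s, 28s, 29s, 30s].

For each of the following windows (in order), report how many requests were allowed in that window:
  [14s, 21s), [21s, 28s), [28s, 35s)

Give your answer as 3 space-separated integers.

Answer: 3 2 3

Derivation:
Processing requests:
  req#1 t=15s (window 2): ALLOW
  req#2 t=15s (window 2): ALLOW
  req#3 t=16s (window 2): ALLOW
  req#4 t=23s (window 3): ALLOW
  req#5 t=24s (window 3): ALLOW
  req#6 t=28s (window 4): ALLOW
  req#7 t=28s (window 4): ALLOW
  req#8 t=29s (window 4): ALLOW
  req#9 t=30s (window 4): DENY

Allowed counts by window: 3 2 3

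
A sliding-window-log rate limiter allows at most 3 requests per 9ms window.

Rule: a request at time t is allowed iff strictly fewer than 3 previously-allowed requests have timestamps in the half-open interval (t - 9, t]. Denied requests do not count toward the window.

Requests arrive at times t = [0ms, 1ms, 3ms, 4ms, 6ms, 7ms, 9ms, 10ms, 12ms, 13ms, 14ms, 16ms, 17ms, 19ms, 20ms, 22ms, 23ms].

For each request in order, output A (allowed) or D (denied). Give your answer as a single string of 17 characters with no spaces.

Answer: AAADDDAAADDDDAAAD

Derivation:
Tracking allowed requests in the window:
  req#1 t=0ms: ALLOW
  req#2 t=1ms: ALLOW
  req#3 t=3ms: ALLOW
  req#4 t=4ms: DENY
  req#5 t=6ms: DENY
  req#6 t=7ms: DENY
  req#7 t=9ms: ALLOW
  req#8 t=10ms: ALLOW
  req#9 t=12ms: ALLOW
  req#10 t=13ms: DENY
  req#11 t=14ms: DENY
  req#12 t=16ms: DENY
  req#13 t=17ms: DENY
  req#14 t=19ms: ALLOW
  req#15 t=20ms: ALLOW
  req#16 t=22ms: ALLOW
  req#17 t=23ms: DENY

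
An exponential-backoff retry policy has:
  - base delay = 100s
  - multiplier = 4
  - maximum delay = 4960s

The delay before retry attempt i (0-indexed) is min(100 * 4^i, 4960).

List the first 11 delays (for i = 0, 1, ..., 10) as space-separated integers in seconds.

Computing each delay:
  i=0: min(100*4^0, 4960) = 100
  i=1: min(100*4^1, 4960) = 400
  i=2: min(100*4^2, 4960) = 1600
  i=3: min(100*4^3, 4960) = 4960
  i=4: min(100*4^4, 4960) = 4960
  i=5: min(100*4^5, 4960) = 4960
  i=6: min(100*4^6, 4960) = 4960
  i=7: min(100*4^7, 4960) = 4960
  i=8: min(100*4^8, 4960) = 4960
  i=9: min(100*4^9, 4960) = 4960
  i=10: min(100*4^10, 4960) = 4960

Answer: 100 400 1600 4960 4960 4960 4960 4960 4960 4960 4960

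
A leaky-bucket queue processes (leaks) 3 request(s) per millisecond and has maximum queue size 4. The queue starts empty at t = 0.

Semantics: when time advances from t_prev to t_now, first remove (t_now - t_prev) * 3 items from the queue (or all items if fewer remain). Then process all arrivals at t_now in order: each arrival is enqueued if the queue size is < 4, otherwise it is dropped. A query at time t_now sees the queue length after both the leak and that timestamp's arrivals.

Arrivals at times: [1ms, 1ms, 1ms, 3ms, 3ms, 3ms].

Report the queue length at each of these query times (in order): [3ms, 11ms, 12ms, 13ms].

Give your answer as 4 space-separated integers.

Answer: 3 0 0 0

Derivation:
Queue lengths at query times:
  query t=3ms: backlog = 3
  query t=11ms: backlog = 0
  query t=12ms: backlog = 0
  query t=13ms: backlog = 0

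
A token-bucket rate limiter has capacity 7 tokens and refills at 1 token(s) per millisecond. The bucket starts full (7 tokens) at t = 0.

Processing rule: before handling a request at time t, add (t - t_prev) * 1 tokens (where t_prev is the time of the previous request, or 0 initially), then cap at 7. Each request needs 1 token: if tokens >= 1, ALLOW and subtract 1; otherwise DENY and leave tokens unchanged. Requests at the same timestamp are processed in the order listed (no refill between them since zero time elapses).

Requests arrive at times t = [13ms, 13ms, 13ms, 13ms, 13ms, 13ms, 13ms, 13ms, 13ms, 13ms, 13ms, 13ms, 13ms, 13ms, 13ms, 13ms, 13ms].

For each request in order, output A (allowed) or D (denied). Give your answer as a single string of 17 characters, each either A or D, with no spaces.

Answer: AAAAAAADDDDDDDDDD

Derivation:
Simulating step by step:
  req#1 t=13ms: ALLOW
  req#2 t=13ms: ALLOW
  req#3 t=13ms: ALLOW
  req#4 t=13ms: ALLOW
  req#5 t=13ms: ALLOW
  req#6 t=13ms: ALLOW
  req#7 t=13ms: ALLOW
  req#8 t=13ms: DENY
  req#9 t=13ms: DENY
  req#10 t=13ms: DENY
  req#11 t=13ms: DENY
  req#12 t=13ms: DENY
  req#13 t=13ms: DENY
  req#14 t=13ms: DENY
  req#15 t=13ms: DENY
  req#16 t=13ms: DENY
  req#17 t=13ms: DENY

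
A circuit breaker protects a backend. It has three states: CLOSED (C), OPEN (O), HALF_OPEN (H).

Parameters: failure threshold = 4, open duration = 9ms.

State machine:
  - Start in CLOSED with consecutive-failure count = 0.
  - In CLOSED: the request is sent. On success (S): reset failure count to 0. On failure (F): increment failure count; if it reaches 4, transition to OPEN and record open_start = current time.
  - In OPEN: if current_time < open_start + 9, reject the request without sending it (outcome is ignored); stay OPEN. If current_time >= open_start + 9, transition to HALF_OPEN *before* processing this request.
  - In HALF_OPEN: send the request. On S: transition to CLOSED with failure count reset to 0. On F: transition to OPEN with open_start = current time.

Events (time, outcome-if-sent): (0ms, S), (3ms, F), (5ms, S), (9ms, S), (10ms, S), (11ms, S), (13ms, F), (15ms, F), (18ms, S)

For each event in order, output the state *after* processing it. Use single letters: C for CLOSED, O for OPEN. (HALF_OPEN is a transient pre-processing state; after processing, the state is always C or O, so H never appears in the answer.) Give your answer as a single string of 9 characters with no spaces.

Answer: CCCCCCCCC

Derivation:
State after each event:
  event#1 t=0ms outcome=S: state=CLOSED
  event#2 t=3ms outcome=F: state=CLOSED
  event#3 t=5ms outcome=S: state=CLOSED
  event#4 t=9ms outcome=S: state=CLOSED
  event#5 t=10ms outcome=S: state=CLOSED
  event#6 t=11ms outcome=S: state=CLOSED
  event#7 t=13ms outcome=F: state=CLOSED
  event#8 t=15ms outcome=F: state=CLOSED
  event#9 t=18ms outcome=S: state=CLOSED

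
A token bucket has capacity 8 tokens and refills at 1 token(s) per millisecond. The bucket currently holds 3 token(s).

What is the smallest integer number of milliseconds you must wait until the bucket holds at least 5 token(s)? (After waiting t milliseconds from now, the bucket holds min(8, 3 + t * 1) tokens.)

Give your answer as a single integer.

Need 3 + t * 1 >= 5, so t >= 2/1.
Smallest integer t = ceil(2/1) = 2.

Answer: 2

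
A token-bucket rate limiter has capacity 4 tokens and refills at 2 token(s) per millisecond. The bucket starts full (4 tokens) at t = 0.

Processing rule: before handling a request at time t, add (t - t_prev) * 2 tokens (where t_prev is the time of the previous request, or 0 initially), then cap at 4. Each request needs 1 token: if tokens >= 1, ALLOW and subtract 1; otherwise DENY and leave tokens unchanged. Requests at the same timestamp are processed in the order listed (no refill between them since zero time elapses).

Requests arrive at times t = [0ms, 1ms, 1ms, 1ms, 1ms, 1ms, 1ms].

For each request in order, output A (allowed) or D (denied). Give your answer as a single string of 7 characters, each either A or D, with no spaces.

Simulating step by step:
  req#1 t=0ms: ALLOW
  req#2 t=1ms: ALLOW
  req#3 t=1ms: ALLOW
  req#4 t=1ms: ALLOW
  req#5 t=1ms: ALLOW
  req#6 t=1ms: DENY
  req#7 t=1ms: DENY

Answer: AAAAADD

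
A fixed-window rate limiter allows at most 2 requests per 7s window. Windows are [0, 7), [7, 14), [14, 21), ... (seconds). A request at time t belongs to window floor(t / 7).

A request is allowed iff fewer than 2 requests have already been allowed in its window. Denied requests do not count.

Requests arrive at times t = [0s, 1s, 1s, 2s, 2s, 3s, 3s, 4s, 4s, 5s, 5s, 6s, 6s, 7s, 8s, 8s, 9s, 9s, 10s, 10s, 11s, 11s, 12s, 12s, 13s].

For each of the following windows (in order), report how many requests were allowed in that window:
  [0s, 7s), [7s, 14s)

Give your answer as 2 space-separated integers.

Answer: 2 2

Derivation:
Processing requests:
  req#1 t=0s (window 0): ALLOW
  req#2 t=1s (window 0): ALLOW
  req#3 t=1s (window 0): DENY
  req#4 t=2s (window 0): DENY
  req#5 t=2s (window 0): DENY
  req#6 t=3s (window 0): DENY
  req#7 t=3s (window 0): DENY
  req#8 t=4s (window 0): DENY
  req#9 t=4s (window 0): DENY
  req#10 t=5s (window 0): DENY
  req#11 t=5s (window 0): DENY
  req#12 t=6s (window 0): DENY
  req#13 t=6s (window 0): DENY
  req#14 t=7s (window 1): ALLOW
  req#15 t=8s (window 1): ALLOW
  req#16 t=8s (window 1): DENY
  req#17 t=9s (window 1): DENY
  req#18 t=9s (window 1): DENY
  req#19 t=10s (window 1): DENY
  req#20 t=10s (window 1): DENY
  req#21 t=11s (window 1): DENY
  req#22 t=11s (window 1): DENY
  req#23 t=12s (window 1): DENY
  req#24 t=12s (window 1): DENY
  req#25 t=13s (window 1): DENY

Allowed counts by window: 2 2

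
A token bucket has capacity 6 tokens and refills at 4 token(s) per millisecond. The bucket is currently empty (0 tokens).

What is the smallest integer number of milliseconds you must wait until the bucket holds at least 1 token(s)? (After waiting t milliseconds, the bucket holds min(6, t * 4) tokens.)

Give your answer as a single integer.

Need t * 4 >= 1, so t >= 1/4.
Smallest integer t = ceil(1/4) = 1.

Answer: 1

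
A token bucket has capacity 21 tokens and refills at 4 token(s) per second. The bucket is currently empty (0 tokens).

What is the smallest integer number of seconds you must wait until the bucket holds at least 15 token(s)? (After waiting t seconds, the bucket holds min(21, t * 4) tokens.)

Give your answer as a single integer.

Answer: 4

Derivation:
Need t * 4 >= 15, so t >= 15/4.
Smallest integer t = ceil(15/4) = 4.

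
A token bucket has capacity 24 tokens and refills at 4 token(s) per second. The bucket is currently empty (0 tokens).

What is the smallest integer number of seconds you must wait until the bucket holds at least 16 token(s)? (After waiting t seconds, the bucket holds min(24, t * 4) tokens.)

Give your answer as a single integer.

Answer: 4

Derivation:
Need t * 4 >= 16, so t >= 16/4.
Smallest integer t = ceil(16/4) = 4.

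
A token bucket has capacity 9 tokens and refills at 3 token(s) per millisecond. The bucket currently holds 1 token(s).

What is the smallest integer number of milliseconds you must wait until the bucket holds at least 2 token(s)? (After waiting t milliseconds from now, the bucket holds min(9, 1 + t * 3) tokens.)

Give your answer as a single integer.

Need 1 + t * 3 >= 2, so t >= 1/3.
Smallest integer t = ceil(1/3) = 1.

Answer: 1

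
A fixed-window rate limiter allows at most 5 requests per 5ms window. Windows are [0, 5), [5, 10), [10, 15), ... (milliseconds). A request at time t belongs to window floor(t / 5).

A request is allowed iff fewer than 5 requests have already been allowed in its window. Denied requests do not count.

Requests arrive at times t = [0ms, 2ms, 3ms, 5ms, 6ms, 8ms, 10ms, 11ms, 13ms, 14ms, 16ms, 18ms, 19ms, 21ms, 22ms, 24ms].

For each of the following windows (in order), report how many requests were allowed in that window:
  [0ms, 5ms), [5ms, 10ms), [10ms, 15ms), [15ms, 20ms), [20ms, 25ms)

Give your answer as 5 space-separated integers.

Answer: 3 3 4 3 3

Derivation:
Processing requests:
  req#1 t=0ms (window 0): ALLOW
  req#2 t=2ms (window 0): ALLOW
  req#3 t=3ms (window 0): ALLOW
  req#4 t=5ms (window 1): ALLOW
  req#5 t=6ms (window 1): ALLOW
  req#6 t=8ms (window 1): ALLOW
  req#7 t=10ms (window 2): ALLOW
  req#8 t=11ms (window 2): ALLOW
  req#9 t=13ms (window 2): ALLOW
  req#10 t=14ms (window 2): ALLOW
  req#11 t=16ms (window 3): ALLOW
  req#12 t=18ms (window 3): ALLOW
  req#13 t=19ms (window 3): ALLOW
  req#14 t=21ms (window 4): ALLOW
  req#15 t=22ms (window 4): ALLOW
  req#16 t=24ms (window 4): ALLOW

Allowed counts by window: 3 3 4 3 3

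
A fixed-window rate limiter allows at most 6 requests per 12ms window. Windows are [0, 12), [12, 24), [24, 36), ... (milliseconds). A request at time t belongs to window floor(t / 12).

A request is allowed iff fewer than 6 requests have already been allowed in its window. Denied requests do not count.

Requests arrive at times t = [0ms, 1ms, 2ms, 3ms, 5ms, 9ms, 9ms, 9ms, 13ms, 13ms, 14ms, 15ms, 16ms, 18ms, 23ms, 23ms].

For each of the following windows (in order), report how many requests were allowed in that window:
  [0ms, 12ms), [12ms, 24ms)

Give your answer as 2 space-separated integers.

Answer: 6 6

Derivation:
Processing requests:
  req#1 t=0ms (window 0): ALLOW
  req#2 t=1ms (window 0): ALLOW
  req#3 t=2ms (window 0): ALLOW
  req#4 t=3ms (window 0): ALLOW
  req#5 t=5ms (window 0): ALLOW
  req#6 t=9ms (window 0): ALLOW
  req#7 t=9ms (window 0): DENY
  req#8 t=9ms (window 0): DENY
  req#9 t=13ms (window 1): ALLOW
  req#10 t=13ms (window 1): ALLOW
  req#11 t=14ms (window 1): ALLOW
  req#12 t=15ms (window 1): ALLOW
  req#13 t=16ms (window 1): ALLOW
  req#14 t=18ms (window 1): ALLOW
  req#15 t=23ms (window 1): DENY
  req#16 t=23ms (window 1): DENY

Allowed counts by window: 6 6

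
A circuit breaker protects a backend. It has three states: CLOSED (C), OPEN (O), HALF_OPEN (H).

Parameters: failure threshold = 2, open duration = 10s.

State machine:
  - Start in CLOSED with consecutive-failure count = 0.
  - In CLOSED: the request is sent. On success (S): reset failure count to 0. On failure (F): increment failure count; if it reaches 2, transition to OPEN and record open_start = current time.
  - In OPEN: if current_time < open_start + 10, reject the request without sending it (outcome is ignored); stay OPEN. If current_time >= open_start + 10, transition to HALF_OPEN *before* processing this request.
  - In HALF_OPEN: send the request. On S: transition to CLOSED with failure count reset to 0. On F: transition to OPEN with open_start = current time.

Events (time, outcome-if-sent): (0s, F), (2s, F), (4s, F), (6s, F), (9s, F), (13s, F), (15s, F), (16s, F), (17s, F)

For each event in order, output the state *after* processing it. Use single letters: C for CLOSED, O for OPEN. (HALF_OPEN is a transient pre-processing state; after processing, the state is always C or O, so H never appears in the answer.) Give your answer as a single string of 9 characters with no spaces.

State after each event:
  event#1 t=0s outcome=F: state=CLOSED
  event#2 t=2s outcome=F: state=OPEN
  event#3 t=4s outcome=F: state=OPEN
  event#4 t=6s outcome=F: state=OPEN
  event#5 t=9s outcome=F: state=OPEN
  event#6 t=13s outcome=F: state=OPEN
  event#7 t=15s outcome=F: state=OPEN
  event#8 t=16s outcome=F: state=OPEN
  event#9 t=17s outcome=F: state=OPEN

Answer: COOOOOOOO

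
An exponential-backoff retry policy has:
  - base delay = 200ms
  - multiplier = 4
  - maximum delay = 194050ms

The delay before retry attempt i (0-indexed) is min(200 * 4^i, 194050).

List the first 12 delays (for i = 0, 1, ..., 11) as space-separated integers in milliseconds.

Answer: 200 800 3200 12800 51200 194050 194050 194050 194050 194050 194050 194050

Derivation:
Computing each delay:
  i=0: min(200*4^0, 194050) = 200
  i=1: min(200*4^1, 194050) = 800
  i=2: min(200*4^2, 194050) = 3200
  i=3: min(200*4^3, 194050) = 12800
  i=4: min(200*4^4, 194050) = 51200
  i=5: min(200*4^5, 194050) = 194050
  i=6: min(200*4^6, 194050) = 194050
  i=7: min(200*4^7, 194050) = 194050
  i=8: min(200*4^8, 194050) = 194050
  i=9: min(200*4^9, 194050) = 194050
  i=10: min(200*4^10, 194050) = 194050
  i=11: min(200*4^11, 194050) = 194050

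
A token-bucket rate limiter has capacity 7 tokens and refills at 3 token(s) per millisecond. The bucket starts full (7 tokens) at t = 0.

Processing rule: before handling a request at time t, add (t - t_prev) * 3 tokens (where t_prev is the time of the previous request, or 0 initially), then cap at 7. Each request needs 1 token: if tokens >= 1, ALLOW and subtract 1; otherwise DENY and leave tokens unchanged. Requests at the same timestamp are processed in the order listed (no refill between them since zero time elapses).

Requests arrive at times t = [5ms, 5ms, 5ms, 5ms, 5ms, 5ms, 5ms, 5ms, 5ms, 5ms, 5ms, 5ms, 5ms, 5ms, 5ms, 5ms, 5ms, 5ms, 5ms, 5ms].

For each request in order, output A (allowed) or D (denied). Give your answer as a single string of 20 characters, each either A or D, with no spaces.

Answer: AAAAAAADDDDDDDDDDDDD

Derivation:
Simulating step by step:
  req#1 t=5ms: ALLOW
  req#2 t=5ms: ALLOW
  req#3 t=5ms: ALLOW
  req#4 t=5ms: ALLOW
  req#5 t=5ms: ALLOW
  req#6 t=5ms: ALLOW
  req#7 t=5ms: ALLOW
  req#8 t=5ms: DENY
  req#9 t=5ms: DENY
  req#10 t=5ms: DENY
  req#11 t=5ms: DENY
  req#12 t=5ms: DENY
  req#13 t=5ms: DENY
  req#14 t=5ms: DENY
  req#15 t=5ms: DENY
  req#16 t=5ms: DENY
  req#17 t=5ms: DENY
  req#18 t=5ms: DENY
  req#19 t=5ms: DENY
  req#20 t=5ms: DENY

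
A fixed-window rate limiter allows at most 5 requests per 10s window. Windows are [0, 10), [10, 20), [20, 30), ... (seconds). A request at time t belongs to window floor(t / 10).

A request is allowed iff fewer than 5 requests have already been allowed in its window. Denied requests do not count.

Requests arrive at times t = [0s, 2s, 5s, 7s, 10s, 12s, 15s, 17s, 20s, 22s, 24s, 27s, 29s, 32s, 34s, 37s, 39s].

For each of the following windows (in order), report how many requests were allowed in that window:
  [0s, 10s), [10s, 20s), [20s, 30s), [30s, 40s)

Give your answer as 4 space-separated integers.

Processing requests:
  req#1 t=0s (window 0): ALLOW
  req#2 t=2s (window 0): ALLOW
  req#3 t=5s (window 0): ALLOW
  req#4 t=7s (window 0): ALLOW
  req#5 t=10s (window 1): ALLOW
  req#6 t=12s (window 1): ALLOW
  req#7 t=15s (window 1): ALLOW
  req#8 t=17s (window 1): ALLOW
  req#9 t=20s (window 2): ALLOW
  req#10 t=22s (window 2): ALLOW
  req#11 t=24s (window 2): ALLOW
  req#12 t=27s (window 2): ALLOW
  req#13 t=29s (window 2): ALLOW
  req#14 t=32s (window 3): ALLOW
  req#15 t=34s (window 3): ALLOW
  req#16 t=37s (window 3): ALLOW
  req#17 t=39s (window 3): ALLOW

Allowed counts by window: 4 4 5 4

Answer: 4 4 5 4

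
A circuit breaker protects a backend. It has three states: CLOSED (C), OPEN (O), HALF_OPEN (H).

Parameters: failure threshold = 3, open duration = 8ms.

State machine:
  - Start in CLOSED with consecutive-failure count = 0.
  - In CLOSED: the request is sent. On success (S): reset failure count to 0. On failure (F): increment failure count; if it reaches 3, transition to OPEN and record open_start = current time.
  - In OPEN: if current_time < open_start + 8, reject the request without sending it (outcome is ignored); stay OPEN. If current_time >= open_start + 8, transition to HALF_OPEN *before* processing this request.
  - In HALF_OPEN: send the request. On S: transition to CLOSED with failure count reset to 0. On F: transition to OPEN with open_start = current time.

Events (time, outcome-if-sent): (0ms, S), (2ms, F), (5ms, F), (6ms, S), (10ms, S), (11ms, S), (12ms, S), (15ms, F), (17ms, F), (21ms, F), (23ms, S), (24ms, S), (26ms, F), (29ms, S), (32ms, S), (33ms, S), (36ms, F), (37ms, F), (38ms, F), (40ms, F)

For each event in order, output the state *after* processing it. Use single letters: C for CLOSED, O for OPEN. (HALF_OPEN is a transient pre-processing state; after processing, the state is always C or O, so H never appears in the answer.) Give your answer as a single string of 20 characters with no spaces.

State after each event:
  event#1 t=0ms outcome=S: state=CLOSED
  event#2 t=2ms outcome=F: state=CLOSED
  event#3 t=5ms outcome=F: state=CLOSED
  event#4 t=6ms outcome=S: state=CLOSED
  event#5 t=10ms outcome=S: state=CLOSED
  event#6 t=11ms outcome=S: state=CLOSED
  event#7 t=12ms outcome=S: state=CLOSED
  event#8 t=15ms outcome=F: state=CLOSED
  event#9 t=17ms outcome=F: state=CLOSED
  event#10 t=21ms outcome=F: state=OPEN
  event#11 t=23ms outcome=S: state=OPEN
  event#12 t=24ms outcome=S: state=OPEN
  event#13 t=26ms outcome=F: state=OPEN
  event#14 t=29ms outcome=S: state=CLOSED
  event#15 t=32ms outcome=S: state=CLOSED
  event#16 t=33ms outcome=S: state=CLOSED
  event#17 t=36ms outcome=F: state=CLOSED
  event#18 t=37ms outcome=F: state=CLOSED
  event#19 t=38ms outcome=F: state=OPEN
  event#20 t=40ms outcome=F: state=OPEN

Answer: CCCCCCCCCOOOOCCCCCOO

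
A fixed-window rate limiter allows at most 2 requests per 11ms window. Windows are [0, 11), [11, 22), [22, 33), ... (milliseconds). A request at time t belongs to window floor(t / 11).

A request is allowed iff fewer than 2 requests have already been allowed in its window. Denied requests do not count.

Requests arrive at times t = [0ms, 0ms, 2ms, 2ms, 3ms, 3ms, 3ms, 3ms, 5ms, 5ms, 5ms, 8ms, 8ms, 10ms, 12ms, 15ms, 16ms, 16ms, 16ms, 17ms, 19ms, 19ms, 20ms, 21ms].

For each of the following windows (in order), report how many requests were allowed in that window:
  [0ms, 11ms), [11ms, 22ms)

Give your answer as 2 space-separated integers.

Answer: 2 2

Derivation:
Processing requests:
  req#1 t=0ms (window 0): ALLOW
  req#2 t=0ms (window 0): ALLOW
  req#3 t=2ms (window 0): DENY
  req#4 t=2ms (window 0): DENY
  req#5 t=3ms (window 0): DENY
  req#6 t=3ms (window 0): DENY
  req#7 t=3ms (window 0): DENY
  req#8 t=3ms (window 0): DENY
  req#9 t=5ms (window 0): DENY
  req#10 t=5ms (window 0): DENY
  req#11 t=5ms (window 0): DENY
  req#12 t=8ms (window 0): DENY
  req#13 t=8ms (window 0): DENY
  req#14 t=10ms (window 0): DENY
  req#15 t=12ms (window 1): ALLOW
  req#16 t=15ms (window 1): ALLOW
  req#17 t=16ms (window 1): DENY
  req#18 t=16ms (window 1): DENY
  req#19 t=16ms (window 1): DENY
  req#20 t=17ms (window 1): DENY
  req#21 t=19ms (window 1): DENY
  req#22 t=19ms (window 1): DENY
  req#23 t=20ms (window 1): DENY
  req#24 t=21ms (window 1): DENY

Allowed counts by window: 2 2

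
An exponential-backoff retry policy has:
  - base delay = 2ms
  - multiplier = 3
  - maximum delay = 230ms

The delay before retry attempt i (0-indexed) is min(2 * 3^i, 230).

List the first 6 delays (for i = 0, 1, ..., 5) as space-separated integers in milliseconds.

Computing each delay:
  i=0: min(2*3^0, 230) = 2
  i=1: min(2*3^1, 230) = 6
  i=2: min(2*3^2, 230) = 18
  i=3: min(2*3^3, 230) = 54
  i=4: min(2*3^4, 230) = 162
  i=5: min(2*3^5, 230) = 230

Answer: 2 6 18 54 162 230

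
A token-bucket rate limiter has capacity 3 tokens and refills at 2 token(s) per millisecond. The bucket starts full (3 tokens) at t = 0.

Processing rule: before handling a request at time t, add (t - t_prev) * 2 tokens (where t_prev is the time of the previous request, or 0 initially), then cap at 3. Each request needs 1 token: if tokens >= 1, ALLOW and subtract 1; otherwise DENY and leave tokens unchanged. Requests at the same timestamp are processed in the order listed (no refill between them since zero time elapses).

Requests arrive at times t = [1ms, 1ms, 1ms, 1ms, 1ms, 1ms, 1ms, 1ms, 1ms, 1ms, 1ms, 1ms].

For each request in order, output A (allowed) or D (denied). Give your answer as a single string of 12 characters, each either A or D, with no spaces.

Answer: AAADDDDDDDDD

Derivation:
Simulating step by step:
  req#1 t=1ms: ALLOW
  req#2 t=1ms: ALLOW
  req#3 t=1ms: ALLOW
  req#4 t=1ms: DENY
  req#5 t=1ms: DENY
  req#6 t=1ms: DENY
  req#7 t=1ms: DENY
  req#8 t=1ms: DENY
  req#9 t=1ms: DENY
  req#10 t=1ms: DENY
  req#11 t=1ms: DENY
  req#12 t=1ms: DENY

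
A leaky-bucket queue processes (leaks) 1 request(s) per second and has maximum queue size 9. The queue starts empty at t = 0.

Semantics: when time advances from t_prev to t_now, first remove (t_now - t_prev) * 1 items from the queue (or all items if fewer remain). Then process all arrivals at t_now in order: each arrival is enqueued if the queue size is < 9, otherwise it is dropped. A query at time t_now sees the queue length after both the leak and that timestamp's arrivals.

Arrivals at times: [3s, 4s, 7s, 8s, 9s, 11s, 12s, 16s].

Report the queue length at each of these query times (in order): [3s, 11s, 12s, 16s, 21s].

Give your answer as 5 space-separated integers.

Queue lengths at query times:
  query t=3s: backlog = 1
  query t=11s: backlog = 1
  query t=12s: backlog = 1
  query t=16s: backlog = 1
  query t=21s: backlog = 0

Answer: 1 1 1 1 0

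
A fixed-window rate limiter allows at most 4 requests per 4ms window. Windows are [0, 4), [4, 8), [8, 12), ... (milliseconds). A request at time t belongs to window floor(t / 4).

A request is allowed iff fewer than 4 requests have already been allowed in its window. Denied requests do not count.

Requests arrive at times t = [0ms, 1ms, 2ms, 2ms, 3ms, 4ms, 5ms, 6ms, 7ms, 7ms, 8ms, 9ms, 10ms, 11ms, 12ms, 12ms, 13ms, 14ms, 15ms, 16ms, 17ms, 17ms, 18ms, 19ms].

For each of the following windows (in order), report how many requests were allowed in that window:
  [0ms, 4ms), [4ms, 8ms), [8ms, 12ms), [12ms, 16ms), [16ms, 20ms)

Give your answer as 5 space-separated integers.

Processing requests:
  req#1 t=0ms (window 0): ALLOW
  req#2 t=1ms (window 0): ALLOW
  req#3 t=2ms (window 0): ALLOW
  req#4 t=2ms (window 0): ALLOW
  req#5 t=3ms (window 0): DENY
  req#6 t=4ms (window 1): ALLOW
  req#7 t=5ms (window 1): ALLOW
  req#8 t=6ms (window 1): ALLOW
  req#9 t=7ms (window 1): ALLOW
  req#10 t=7ms (window 1): DENY
  req#11 t=8ms (window 2): ALLOW
  req#12 t=9ms (window 2): ALLOW
  req#13 t=10ms (window 2): ALLOW
  req#14 t=11ms (window 2): ALLOW
  req#15 t=12ms (window 3): ALLOW
  req#16 t=12ms (window 3): ALLOW
  req#17 t=13ms (window 3): ALLOW
  req#18 t=14ms (window 3): ALLOW
  req#19 t=15ms (window 3): DENY
  req#20 t=16ms (window 4): ALLOW
  req#21 t=17ms (window 4): ALLOW
  req#22 t=17ms (window 4): ALLOW
  req#23 t=18ms (window 4): ALLOW
  req#24 t=19ms (window 4): DENY

Allowed counts by window: 4 4 4 4 4

Answer: 4 4 4 4 4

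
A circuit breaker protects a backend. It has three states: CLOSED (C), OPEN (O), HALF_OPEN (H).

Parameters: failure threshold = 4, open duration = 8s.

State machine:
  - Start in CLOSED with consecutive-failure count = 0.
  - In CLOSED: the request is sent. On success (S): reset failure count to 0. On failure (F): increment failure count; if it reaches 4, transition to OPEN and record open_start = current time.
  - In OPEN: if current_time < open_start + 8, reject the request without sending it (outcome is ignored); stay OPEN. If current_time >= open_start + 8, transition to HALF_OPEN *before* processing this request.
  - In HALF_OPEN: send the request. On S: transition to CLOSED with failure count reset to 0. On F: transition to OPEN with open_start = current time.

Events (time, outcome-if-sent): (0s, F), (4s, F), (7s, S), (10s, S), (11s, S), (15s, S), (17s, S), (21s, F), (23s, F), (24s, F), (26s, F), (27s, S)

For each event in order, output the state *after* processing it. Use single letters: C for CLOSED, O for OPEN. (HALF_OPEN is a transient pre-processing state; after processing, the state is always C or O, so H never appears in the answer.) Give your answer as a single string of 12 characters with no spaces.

State after each event:
  event#1 t=0s outcome=F: state=CLOSED
  event#2 t=4s outcome=F: state=CLOSED
  event#3 t=7s outcome=S: state=CLOSED
  event#4 t=10s outcome=S: state=CLOSED
  event#5 t=11s outcome=S: state=CLOSED
  event#6 t=15s outcome=S: state=CLOSED
  event#7 t=17s outcome=S: state=CLOSED
  event#8 t=21s outcome=F: state=CLOSED
  event#9 t=23s outcome=F: state=CLOSED
  event#10 t=24s outcome=F: state=CLOSED
  event#11 t=26s outcome=F: state=OPEN
  event#12 t=27s outcome=S: state=OPEN

Answer: CCCCCCCCCCOO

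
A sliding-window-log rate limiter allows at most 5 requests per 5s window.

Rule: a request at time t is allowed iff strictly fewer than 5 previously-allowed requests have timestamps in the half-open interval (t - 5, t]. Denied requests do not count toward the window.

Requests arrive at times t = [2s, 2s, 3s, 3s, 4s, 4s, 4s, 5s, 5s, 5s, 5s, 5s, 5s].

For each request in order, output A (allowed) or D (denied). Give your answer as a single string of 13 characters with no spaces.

Tracking allowed requests in the window:
  req#1 t=2s: ALLOW
  req#2 t=2s: ALLOW
  req#3 t=3s: ALLOW
  req#4 t=3s: ALLOW
  req#5 t=4s: ALLOW
  req#6 t=4s: DENY
  req#7 t=4s: DENY
  req#8 t=5s: DENY
  req#9 t=5s: DENY
  req#10 t=5s: DENY
  req#11 t=5s: DENY
  req#12 t=5s: DENY
  req#13 t=5s: DENY

Answer: AAAAADDDDDDDD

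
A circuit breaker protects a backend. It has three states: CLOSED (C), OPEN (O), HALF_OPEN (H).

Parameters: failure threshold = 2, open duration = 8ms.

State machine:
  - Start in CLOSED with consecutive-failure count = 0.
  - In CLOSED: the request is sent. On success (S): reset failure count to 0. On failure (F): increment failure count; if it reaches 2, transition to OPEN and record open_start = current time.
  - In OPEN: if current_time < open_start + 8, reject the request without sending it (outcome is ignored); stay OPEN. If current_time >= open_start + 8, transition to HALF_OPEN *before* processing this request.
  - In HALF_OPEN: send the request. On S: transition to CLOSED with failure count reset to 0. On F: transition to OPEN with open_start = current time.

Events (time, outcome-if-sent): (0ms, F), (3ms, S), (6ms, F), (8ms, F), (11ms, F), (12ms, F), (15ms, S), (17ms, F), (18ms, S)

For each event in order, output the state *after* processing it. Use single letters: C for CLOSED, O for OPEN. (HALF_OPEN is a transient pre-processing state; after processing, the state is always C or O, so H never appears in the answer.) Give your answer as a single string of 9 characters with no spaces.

Answer: CCCOOOOOO

Derivation:
State after each event:
  event#1 t=0ms outcome=F: state=CLOSED
  event#2 t=3ms outcome=S: state=CLOSED
  event#3 t=6ms outcome=F: state=CLOSED
  event#4 t=8ms outcome=F: state=OPEN
  event#5 t=11ms outcome=F: state=OPEN
  event#6 t=12ms outcome=F: state=OPEN
  event#7 t=15ms outcome=S: state=OPEN
  event#8 t=17ms outcome=F: state=OPEN
  event#9 t=18ms outcome=S: state=OPEN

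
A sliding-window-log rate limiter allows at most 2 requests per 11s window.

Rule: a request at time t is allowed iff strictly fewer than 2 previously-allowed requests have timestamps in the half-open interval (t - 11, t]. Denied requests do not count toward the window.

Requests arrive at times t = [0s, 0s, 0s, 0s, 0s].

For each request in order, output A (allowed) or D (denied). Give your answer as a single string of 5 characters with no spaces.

Answer: AADDD

Derivation:
Tracking allowed requests in the window:
  req#1 t=0s: ALLOW
  req#2 t=0s: ALLOW
  req#3 t=0s: DENY
  req#4 t=0s: DENY
  req#5 t=0s: DENY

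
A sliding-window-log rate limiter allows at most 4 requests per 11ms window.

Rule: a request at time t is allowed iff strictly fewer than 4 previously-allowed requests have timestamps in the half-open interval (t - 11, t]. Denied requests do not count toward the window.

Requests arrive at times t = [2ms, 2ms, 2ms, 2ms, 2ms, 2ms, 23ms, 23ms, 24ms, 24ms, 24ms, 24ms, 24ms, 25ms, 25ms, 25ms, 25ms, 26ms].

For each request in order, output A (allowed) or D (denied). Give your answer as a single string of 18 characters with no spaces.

Tracking allowed requests in the window:
  req#1 t=2ms: ALLOW
  req#2 t=2ms: ALLOW
  req#3 t=2ms: ALLOW
  req#4 t=2ms: ALLOW
  req#5 t=2ms: DENY
  req#6 t=2ms: DENY
  req#7 t=23ms: ALLOW
  req#8 t=23ms: ALLOW
  req#9 t=24ms: ALLOW
  req#10 t=24ms: ALLOW
  req#11 t=24ms: DENY
  req#12 t=24ms: DENY
  req#13 t=24ms: DENY
  req#14 t=25ms: DENY
  req#15 t=25ms: DENY
  req#16 t=25ms: DENY
  req#17 t=25ms: DENY
  req#18 t=26ms: DENY

Answer: AAAADDAAAADDDDDDDD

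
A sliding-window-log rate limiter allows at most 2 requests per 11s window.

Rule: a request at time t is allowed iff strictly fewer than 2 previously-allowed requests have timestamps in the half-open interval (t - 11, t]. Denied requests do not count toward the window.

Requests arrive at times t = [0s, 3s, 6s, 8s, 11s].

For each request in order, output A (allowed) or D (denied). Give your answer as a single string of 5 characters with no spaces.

Answer: AADDA

Derivation:
Tracking allowed requests in the window:
  req#1 t=0s: ALLOW
  req#2 t=3s: ALLOW
  req#3 t=6s: DENY
  req#4 t=8s: DENY
  req#5 t=11s: ALLOW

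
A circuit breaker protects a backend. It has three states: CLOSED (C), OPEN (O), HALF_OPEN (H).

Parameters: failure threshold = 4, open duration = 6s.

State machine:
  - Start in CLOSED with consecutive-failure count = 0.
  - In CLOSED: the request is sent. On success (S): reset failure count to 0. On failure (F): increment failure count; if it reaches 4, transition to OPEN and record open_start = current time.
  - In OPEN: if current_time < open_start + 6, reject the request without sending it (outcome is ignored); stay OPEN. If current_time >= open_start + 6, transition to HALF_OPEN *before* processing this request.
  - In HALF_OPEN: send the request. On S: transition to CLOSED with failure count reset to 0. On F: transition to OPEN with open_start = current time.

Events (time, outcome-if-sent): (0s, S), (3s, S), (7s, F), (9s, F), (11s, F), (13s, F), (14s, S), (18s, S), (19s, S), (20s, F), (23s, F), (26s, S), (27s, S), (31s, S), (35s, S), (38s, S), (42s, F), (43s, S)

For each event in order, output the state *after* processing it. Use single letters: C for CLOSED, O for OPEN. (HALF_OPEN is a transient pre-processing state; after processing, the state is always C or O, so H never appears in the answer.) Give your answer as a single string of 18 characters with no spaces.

Answer: CCCCCOOOCCCCCCCCCC

Derivation:
State after each event:
  event#1 t=0s outcome=S: state=CLOSED
  event#2 t=3s outcome=S: state=CLOSED
  event#3 t=7s outcome=F: state=CLOSED
  event#4 t=9s outcome=F: state=CLOSED
  event#5 t=11s outcome=F: state=CLOSED
  event#6 t=13s outcome=F: state=OPEN
  event#7 t=14s outcome=S: state=OPEN
  event#8 t=18s outcome=S: state=OPEN
  event#9 t=19s outcome=S: state=CLOSED
  event#10 t=20s outcome=F: state=CLOSED
  event#11 t=23s outcome=F: state=CLOSED
  event#12 t=26s outcome=S: state=CLOSED
  event#13 t=27s outcome=S: state=CLOSED
  event#14 t=31s outcome=S: state=CLOSED
  event#15 t=35s outcome=S: state=CLOSED
  event#16 t=38s outcome=S: state=CLOSED
  event#17 t=42s outcome=F: state=CLOSED
  event#18 t=43s outcome=S: state=CLOSED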